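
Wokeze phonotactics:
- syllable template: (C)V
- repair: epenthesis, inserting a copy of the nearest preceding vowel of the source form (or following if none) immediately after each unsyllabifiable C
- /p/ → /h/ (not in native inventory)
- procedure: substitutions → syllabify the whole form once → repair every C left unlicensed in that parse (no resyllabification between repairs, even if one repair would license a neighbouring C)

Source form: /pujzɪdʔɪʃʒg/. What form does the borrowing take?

Substitution: /p/ → /h/, giving /hujzɪdʔɪʃʒg/.
Under (C)V, the unsyllabifiable consonants are /j/, /d/, /ʃ/, /ʒ/, /g/ (no codas are permitted; onsets are limited to one consonant).
Epenthesis after each stranded consonant: /j/ → /ju/, /d/ → /dɪ/, /ʃ/ → /ʃɪ/, /ʒ/ → /ʒɪ/, /g/ → /gɪ/.

hujuzɪdɪʔɪʃɪʒɪgɪ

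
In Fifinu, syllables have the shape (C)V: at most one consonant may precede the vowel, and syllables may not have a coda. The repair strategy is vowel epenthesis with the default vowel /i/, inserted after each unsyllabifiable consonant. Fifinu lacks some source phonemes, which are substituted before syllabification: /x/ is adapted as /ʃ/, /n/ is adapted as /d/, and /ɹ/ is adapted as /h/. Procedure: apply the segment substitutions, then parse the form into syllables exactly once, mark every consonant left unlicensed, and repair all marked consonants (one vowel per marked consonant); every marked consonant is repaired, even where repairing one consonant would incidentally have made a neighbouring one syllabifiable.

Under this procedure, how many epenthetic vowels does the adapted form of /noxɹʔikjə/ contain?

3

After substitution the input is /doʃhʔikjə/.
The unsyllabifiable consonants are /ʃ/, /h/, /k/; each receives one epenthetic vowel.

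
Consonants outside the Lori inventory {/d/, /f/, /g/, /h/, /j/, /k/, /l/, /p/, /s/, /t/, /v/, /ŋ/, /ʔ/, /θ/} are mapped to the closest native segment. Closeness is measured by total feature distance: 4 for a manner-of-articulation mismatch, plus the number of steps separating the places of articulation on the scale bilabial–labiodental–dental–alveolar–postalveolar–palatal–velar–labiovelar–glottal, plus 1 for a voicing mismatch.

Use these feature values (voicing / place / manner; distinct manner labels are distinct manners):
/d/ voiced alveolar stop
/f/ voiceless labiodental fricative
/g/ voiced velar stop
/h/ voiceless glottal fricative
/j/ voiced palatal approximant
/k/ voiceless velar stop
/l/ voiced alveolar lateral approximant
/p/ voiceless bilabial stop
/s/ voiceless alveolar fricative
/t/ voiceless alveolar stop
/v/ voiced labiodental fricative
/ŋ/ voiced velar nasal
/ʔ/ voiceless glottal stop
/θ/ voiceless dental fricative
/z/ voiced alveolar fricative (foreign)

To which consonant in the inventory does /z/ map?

/s/ is closest: same manner (fricative), place distance 0 (alveolar→alveolar), voicing differs (+1); total 1. Next closest is /v/ at distance 2.

s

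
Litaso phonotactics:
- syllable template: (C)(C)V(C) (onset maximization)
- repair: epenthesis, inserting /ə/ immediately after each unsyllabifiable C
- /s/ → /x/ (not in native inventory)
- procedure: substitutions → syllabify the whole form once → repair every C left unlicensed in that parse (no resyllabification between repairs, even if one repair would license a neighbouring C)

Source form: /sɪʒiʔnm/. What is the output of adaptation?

xɪʒiʔnəmə

Substitution: /s/ → /x/, giving /xɪʒiʔnm/.
Under (C)(C)V(C), the unsyllabifiable consonants are /n/, /m/ (at most one coda consonant is licensed; onsets may contain at most 2 consonants).
Each unlicensed consonant becomes the onset of a new syllable: /n/ → /nə/, /m/ → /mə/.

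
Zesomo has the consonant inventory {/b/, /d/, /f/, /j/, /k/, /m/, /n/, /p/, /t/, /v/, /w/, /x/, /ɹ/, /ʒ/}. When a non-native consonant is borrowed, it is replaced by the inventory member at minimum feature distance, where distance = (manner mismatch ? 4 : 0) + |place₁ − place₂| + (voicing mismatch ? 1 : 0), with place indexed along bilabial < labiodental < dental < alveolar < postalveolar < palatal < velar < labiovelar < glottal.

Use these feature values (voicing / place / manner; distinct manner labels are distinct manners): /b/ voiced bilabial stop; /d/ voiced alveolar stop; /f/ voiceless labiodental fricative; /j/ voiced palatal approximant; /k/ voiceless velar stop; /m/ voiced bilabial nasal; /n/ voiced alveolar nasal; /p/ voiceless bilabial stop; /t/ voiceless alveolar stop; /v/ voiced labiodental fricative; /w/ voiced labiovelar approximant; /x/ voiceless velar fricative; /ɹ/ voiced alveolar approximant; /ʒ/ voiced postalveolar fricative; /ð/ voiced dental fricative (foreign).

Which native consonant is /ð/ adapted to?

/v/ is closest: same manner (fricative), place distance 1 (dental→labiodental), same voicing; total 1. Next closest is /f/ at distance 2.

v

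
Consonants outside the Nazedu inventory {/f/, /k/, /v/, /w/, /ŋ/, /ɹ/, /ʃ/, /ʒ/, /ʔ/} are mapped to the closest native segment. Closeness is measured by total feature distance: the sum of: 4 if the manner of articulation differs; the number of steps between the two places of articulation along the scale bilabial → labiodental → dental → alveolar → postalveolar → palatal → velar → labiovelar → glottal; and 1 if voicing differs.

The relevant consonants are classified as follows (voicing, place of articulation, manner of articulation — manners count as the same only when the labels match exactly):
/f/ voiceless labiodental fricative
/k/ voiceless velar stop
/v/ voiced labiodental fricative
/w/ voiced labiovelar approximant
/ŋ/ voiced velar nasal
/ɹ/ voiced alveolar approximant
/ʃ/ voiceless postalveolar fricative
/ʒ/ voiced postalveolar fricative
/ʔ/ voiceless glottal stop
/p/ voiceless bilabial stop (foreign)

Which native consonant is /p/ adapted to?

f

/f/ is closest: manner differs (stop→fricative, +4), place distance 1 (bilabial→labiodental), same voicing; total 5. Next closest is /k/ at distance 6.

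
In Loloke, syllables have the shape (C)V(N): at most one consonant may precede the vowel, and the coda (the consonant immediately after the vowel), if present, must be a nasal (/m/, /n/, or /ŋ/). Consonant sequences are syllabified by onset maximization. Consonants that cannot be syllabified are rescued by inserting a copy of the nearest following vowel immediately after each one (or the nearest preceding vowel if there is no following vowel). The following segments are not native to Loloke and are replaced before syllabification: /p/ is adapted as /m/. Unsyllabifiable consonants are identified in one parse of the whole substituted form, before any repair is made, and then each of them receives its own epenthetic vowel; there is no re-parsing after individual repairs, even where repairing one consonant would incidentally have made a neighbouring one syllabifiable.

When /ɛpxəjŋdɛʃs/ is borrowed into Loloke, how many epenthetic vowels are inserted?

4

After substitution the input is /ɛmxəjŋdɛʃs/.
The unsyllabifiable consonants are /j/, /ŋ/, /ʃ/, /s/; each receives one epenthetic vowel.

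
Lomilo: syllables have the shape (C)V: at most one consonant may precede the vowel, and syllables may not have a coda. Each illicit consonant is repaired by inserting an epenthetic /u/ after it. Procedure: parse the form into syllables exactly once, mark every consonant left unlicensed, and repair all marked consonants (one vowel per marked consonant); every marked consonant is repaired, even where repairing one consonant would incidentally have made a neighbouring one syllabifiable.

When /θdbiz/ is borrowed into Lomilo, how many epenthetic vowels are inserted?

3

The unsyllabifiable consonants are /θ/, /d/, /z/; each receives one epenthetic vowel.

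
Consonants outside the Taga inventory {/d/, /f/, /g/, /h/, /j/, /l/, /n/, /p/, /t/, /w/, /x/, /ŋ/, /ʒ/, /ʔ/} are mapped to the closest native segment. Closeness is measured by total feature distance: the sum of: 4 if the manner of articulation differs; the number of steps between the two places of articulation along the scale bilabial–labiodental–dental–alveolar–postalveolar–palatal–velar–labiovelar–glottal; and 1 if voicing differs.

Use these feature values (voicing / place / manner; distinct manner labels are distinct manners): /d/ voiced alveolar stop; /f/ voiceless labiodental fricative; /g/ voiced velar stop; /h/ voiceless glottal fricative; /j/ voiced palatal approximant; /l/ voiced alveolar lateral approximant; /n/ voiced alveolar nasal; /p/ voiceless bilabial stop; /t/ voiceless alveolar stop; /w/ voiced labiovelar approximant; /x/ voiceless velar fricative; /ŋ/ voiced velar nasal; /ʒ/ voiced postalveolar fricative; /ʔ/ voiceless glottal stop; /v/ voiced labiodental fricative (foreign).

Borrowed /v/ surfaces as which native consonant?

f

/f/ is closest: same manner (fricative), place distance 0 (labiodental→labiodental), voicing differs (+1); total 1. Next closest is /ʒ/ at distance 3.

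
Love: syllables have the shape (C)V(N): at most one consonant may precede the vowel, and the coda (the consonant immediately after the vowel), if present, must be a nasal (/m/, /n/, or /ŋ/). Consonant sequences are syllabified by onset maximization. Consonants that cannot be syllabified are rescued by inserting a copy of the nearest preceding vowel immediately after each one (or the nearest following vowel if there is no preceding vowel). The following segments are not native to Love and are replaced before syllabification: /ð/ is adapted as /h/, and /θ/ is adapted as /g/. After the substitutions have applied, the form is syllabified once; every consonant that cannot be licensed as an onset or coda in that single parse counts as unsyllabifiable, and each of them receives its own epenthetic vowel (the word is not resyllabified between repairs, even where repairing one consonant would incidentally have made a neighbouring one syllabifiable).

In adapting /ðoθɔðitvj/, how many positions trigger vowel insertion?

3

After substitution the input is /hogɔhitvj/.
The unsyllabifiable consonants are /t/, /v/, /j/; each receives one epenthetic vowel.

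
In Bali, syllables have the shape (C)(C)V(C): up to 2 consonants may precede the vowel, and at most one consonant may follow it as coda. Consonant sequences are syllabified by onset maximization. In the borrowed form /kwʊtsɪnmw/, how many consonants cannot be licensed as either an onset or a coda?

2

The consonants /m/, /w/ cannot be parsed into a legal (C)(C)V(C) syllable (at most one coda consonant is licensed; onsets may contain at most 2 consonants).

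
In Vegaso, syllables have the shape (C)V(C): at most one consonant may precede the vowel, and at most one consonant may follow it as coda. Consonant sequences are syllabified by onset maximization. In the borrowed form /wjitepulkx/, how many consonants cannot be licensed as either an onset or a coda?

3

Under (C)V(C), the unsyllabifiable consonants are /w/, /k/, /x/ (at most one coda consonant is licensed; onsets are limited to one consonant).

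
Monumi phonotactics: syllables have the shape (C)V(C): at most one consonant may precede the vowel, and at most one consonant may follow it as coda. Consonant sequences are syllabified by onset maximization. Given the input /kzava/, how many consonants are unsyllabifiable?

1

Under (C)V(C), the unsyllabifiable consonants are /k/ (at most one coda consonant is licensed; onsets are limited to one consonant).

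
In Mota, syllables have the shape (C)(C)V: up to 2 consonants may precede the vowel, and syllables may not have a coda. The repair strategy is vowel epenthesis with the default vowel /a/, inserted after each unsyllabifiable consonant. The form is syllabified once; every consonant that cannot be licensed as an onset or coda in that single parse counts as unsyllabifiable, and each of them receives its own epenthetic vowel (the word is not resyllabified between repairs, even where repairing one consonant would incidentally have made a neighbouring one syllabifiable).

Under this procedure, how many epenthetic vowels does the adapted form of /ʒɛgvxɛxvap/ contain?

2

The unsyllabifiable consonants are /g/, /p/; each receives one epenthetic vowel.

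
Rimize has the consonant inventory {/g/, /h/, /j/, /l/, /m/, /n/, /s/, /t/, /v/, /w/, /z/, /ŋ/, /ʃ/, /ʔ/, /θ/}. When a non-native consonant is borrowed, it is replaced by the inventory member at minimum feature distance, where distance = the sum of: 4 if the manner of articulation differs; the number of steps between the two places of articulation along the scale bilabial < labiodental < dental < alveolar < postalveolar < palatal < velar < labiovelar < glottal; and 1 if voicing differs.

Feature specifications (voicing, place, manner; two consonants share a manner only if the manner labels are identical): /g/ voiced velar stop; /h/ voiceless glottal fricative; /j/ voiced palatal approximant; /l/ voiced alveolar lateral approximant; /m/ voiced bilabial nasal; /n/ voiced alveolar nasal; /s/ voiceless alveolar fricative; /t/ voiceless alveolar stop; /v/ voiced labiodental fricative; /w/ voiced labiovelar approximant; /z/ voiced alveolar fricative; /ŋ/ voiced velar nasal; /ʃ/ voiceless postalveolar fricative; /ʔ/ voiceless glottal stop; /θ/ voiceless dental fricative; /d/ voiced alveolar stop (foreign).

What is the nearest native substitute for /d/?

t

/t/ is closest: same manner (stop), place distance 0 (alveolar→alveolar), voicing differs (+1); total 1. Next closest is /g/ at distance 3.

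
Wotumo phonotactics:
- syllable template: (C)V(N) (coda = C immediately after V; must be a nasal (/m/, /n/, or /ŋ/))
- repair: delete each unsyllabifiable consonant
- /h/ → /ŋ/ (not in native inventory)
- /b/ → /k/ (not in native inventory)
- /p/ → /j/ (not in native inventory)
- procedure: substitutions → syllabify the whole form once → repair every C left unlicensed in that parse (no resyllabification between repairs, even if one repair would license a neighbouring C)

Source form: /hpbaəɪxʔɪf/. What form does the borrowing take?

Substitution: /h/ → /ŋ/, /p/ → /j/, /b/ → /k/, giving /ŋjkaəɪxʔɪf/.
Under (C)V(N), the unsyllabifiable consonants are /ŋ/, /j/, /x/, /f/ (only a nasal (/m/, /n/, or /ŋ/) is licensed in coda position; onsets are limited to one consonant).
Each unlicensed consonant is deleted: /ŋ/, /j/, /x/, /f/.

kaəɪʔɪ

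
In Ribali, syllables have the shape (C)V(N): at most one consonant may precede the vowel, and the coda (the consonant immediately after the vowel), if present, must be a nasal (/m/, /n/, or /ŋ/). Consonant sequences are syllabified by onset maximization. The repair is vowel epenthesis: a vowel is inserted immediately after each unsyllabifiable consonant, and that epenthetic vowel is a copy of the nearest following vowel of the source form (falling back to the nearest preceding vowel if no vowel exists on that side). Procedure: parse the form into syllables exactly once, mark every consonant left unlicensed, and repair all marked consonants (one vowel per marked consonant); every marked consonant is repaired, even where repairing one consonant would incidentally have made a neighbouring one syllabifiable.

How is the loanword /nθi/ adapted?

The consonants /n/ cannot be parsed into a legal (C)V(N) syllable (only a nasal (/m/, /n/, or /ŋ/) is licensed in coda position; onsets are limited to one consonant).
Inserting the epenthetic vowel yields /n/ → /ni/.

niθi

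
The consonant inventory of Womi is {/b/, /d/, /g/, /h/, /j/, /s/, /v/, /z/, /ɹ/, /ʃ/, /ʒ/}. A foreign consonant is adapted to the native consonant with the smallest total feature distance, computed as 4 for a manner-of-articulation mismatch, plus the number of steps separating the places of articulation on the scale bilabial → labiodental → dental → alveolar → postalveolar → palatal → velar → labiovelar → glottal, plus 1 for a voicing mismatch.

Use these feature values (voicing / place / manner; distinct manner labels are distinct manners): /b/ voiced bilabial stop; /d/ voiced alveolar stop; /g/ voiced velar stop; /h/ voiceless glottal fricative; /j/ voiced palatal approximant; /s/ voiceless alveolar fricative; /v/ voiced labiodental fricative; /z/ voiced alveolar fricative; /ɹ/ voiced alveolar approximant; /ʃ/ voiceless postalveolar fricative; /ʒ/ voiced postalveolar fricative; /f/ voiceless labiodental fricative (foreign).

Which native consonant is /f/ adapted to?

v

/v/ is closest: same manner (fricative), place distance 0 (labiodental→labiodental), voicing differs (+1); total 1. Next closest is /s/ at distance 2.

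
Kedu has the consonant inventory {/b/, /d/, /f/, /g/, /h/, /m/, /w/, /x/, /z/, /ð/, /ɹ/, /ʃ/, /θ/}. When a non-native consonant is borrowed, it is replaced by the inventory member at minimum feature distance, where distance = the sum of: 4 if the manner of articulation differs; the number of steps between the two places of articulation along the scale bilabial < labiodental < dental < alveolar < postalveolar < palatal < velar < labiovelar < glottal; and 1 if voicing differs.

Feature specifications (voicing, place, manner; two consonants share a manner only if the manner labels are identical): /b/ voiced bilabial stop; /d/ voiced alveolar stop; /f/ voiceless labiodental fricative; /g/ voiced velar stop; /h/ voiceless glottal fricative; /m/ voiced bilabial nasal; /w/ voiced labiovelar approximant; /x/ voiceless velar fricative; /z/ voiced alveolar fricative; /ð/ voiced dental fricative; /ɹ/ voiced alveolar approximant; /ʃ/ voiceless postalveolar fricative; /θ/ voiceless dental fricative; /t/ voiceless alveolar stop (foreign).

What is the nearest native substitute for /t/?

d

/d/ is closest: same manner (stop), place distance 0 (alveolar→alveolar), voicing differs (+1); total 1. Next closest is /b/ at distance 4.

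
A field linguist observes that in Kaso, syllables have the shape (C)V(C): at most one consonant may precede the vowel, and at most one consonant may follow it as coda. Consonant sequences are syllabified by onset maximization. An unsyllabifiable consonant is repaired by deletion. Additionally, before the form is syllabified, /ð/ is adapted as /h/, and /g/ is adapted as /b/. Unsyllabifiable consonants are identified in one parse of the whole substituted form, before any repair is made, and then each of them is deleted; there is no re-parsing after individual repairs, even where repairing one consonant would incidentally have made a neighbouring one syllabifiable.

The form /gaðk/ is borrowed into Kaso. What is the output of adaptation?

Substitution: /g/ → /b/, /ð/ → /h/, giving /bahk/.
Under (C)V(C), the unsyllabifiable consonants are /k/ (at most one coda consonant is licensed; onsets are limited to one consonant).
Deletion applies to /k/.

bah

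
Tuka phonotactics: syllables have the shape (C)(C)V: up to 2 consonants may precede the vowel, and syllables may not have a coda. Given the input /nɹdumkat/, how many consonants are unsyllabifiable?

2

Under (C)(C)V, the unsyllabifiable consonants are /n/, /t/ (no codas are permitted; onsets may contain at most 2 consonants).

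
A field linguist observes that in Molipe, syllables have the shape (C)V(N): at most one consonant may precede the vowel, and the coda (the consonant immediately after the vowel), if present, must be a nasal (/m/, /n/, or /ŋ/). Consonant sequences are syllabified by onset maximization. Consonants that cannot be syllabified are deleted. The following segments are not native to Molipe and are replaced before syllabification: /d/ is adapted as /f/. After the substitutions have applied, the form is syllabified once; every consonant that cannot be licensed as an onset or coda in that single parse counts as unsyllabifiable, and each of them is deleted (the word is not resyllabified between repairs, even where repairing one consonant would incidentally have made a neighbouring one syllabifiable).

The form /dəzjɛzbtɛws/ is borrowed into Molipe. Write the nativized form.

Substitution: /d/ → /f/, giving /fəzjɛzbtɛws/.
The consonants /z/, /z/, /b/, /w/, /s/ cannot be parsed into a legal (C)V(N) syllable (only a nasal (/m/, /n/, or /ŋ/) is licensed in coda position; onsets are limited to one consonant).
Deleting the stranded consonants removes /z/, /z/, /b/, /w/, /s/.

fəjɛtɛ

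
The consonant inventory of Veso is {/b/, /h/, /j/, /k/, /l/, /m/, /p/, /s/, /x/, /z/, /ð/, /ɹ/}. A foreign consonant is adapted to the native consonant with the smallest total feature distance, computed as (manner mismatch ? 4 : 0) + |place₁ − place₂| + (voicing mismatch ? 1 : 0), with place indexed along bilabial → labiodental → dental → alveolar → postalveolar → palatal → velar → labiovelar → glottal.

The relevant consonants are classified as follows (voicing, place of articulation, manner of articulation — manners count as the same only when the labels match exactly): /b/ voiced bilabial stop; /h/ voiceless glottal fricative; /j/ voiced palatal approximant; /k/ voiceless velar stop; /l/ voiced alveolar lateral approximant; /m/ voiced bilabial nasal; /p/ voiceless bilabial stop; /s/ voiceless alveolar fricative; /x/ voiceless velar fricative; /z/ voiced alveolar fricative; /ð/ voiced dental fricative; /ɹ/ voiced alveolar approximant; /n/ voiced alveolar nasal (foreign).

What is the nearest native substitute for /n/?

m

/m/ is closest: same manner (nasal), place distance 3 (alveolar→bilabial), same voicing; total 3. Next closest is /l/ at distance 4.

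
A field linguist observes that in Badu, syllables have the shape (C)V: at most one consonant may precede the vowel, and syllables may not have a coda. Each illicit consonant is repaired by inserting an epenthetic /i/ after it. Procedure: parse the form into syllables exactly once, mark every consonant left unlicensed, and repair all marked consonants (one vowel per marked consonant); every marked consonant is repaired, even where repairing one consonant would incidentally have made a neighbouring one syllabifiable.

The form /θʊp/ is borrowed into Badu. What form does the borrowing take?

The consonants /p/ cannot be parsed into a legal (C)V syllable (no codas are permitted; onsets are limited to one consonant).
Epenthesis after each stranded consonant: /p/ → /pi/.

θʊpi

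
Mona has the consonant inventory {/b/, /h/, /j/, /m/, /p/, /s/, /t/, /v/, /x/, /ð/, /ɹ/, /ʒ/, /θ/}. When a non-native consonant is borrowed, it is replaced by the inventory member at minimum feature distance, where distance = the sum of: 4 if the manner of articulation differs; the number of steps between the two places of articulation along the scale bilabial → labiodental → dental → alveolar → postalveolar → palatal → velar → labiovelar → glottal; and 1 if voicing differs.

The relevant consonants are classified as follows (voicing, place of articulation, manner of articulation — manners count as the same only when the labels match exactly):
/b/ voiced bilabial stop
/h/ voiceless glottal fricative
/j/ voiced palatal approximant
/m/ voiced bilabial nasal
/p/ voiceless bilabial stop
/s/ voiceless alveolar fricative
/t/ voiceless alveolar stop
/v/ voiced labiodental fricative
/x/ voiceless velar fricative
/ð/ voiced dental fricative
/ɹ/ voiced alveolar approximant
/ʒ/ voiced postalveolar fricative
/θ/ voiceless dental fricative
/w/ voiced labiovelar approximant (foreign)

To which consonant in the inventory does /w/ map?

/j/ is closest: same manner (approximant), place distance 2 (labiovelar→palatal), same voicing; total 2. Next closest is /ɹ/ at distance 4.

j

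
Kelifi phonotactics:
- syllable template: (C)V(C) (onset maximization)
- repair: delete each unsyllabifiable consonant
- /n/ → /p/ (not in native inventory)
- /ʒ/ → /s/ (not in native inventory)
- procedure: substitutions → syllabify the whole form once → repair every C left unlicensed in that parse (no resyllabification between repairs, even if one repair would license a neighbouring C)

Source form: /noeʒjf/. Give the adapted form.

Substitution: /n/ → /p/, /ʒ/ → /s/, giving /poesjf/.
The consonants /j/, /f/ cannot be parsed into a legal (C)V(C) syllable (at most one coda consonant is licensed; onsets are limited to one consonant).
Deleting the stranded consonants removes /j/, /f/.

poes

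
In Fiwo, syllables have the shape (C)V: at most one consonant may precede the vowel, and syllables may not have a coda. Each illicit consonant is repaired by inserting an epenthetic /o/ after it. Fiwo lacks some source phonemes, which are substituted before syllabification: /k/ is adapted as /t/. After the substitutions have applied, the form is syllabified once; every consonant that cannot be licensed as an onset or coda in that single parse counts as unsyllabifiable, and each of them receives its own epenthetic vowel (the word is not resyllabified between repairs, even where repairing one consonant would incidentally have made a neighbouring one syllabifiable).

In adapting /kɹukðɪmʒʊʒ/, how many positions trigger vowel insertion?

4

After substitution the input is /tɹutðɪmʒʊʒ/.
The unsyllabifiable consonants are /t/, /t/, /m/, /ʒ/; each receives one epenthetic vowel.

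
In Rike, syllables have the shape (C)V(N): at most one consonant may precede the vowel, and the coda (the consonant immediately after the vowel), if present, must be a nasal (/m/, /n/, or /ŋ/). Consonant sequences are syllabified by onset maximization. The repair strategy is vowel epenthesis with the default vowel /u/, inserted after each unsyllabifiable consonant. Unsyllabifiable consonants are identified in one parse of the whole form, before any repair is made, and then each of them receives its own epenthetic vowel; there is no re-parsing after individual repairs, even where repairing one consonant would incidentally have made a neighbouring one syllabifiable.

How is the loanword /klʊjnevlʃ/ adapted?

The consonants /k/, /j/, /v/, /l/, /ʃ/ cannot be parsed into a legal (C)V(N) syllable (only a nasal (/m/, /n/, or /ŋ/) is licensed in coda position; onsets are limited to one consonant).
Epenthesis after each stranded consonant: /k/ → /ku/, /j/ → /ju/, /v/ → /vu/, /l/ → /lu/, /ʃ/ → /ʃu/.

kulʊjunevuluʃu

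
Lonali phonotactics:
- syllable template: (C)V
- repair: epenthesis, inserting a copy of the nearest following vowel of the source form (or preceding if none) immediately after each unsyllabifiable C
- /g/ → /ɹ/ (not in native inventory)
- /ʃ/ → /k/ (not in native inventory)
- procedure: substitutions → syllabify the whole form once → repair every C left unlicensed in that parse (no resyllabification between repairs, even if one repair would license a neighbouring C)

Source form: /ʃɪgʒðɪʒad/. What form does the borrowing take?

Substitution: /ʃ/ → /k/, /g/ → /ɹ/, giving /kɪɹʒðɪʒad/.
Under (C)V, the unsyllabifiable consonants are /ɹ/, /ʒ/, /d/ (no codas are permitted; onsets are limited to one consonant).
Epenthesis after each stranded consonant: /ɹ/ → /ɹɪ/, /ʒ/ → /ʒɪ/, /d/ → /da/.

kɪɹɪʒɪðɪʒada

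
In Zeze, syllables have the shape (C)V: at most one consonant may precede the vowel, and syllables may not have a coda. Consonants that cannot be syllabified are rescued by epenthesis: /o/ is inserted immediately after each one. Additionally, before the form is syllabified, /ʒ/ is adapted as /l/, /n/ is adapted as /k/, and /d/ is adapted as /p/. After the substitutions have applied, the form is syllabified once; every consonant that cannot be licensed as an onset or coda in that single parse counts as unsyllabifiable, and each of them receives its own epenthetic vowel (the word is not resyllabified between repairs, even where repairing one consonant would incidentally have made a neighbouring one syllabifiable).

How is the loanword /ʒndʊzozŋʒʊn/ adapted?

Substitution: /ʒ/ → /l/, /n/ → /k/, /d/ → /p/, giving /lkpʊzozŋlʊk/.
The consonants /l/, /k/, /z/, /ŋ/, /k/ cannot be parsed into a legal (C)V syllable (no codas are permitted; onsets are limited to one consonant).
Inserting the epenthetic vowel yields /l/ → /lo/, /k/ → /ko/, /z/ → /zo/, /ŋ/ → /ŋo/, /k/ → /ko/.

lokopʊzozoŋolʊko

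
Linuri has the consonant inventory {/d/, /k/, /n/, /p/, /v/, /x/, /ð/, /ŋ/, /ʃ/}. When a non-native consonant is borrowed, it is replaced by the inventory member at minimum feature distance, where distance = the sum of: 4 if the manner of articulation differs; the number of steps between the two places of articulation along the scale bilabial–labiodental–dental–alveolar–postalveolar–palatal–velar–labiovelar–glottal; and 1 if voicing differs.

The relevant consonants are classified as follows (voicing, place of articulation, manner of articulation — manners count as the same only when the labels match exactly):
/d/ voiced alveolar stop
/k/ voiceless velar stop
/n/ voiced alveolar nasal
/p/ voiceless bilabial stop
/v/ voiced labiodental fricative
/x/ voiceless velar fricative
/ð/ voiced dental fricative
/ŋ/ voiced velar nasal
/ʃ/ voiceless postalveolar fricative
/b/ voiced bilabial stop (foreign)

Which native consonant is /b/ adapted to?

/p/ is closest: same manner (stop), place distance 0 (bilabial→bilabial), voicing differs (+1); total 1. Next closest is /d/ at distance 3.

p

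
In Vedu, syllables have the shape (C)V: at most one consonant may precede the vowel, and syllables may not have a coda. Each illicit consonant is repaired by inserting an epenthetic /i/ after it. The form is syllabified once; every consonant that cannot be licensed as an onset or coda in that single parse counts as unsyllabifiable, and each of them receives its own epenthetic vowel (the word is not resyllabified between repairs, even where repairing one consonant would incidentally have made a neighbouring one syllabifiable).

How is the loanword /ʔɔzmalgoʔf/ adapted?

The consonants /z/, /l/, /ʔ/, /f/ cannot be parsed into a legal (C)V syllable (no codas are permitted; onsets are limited to one consonant).
Each unlicensed consonant becomes the onset of a new syllable: /z/ → /zi/, /l/ → /li/, /ʔ/ → /ʔi/, /f/ → /fi/.

ʔɔzimaligoʔifi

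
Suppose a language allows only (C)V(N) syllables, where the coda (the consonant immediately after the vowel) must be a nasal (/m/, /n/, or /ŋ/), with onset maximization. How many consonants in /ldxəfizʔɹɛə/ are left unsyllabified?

Under (C)V(N), the unsyllabifiable consonants are /l/, /d/, /z/, /ʔ/ (only a nasal (/m/, /n/, or /ŋ/) is licensed in coda position; onsets are limited to one consonant).

4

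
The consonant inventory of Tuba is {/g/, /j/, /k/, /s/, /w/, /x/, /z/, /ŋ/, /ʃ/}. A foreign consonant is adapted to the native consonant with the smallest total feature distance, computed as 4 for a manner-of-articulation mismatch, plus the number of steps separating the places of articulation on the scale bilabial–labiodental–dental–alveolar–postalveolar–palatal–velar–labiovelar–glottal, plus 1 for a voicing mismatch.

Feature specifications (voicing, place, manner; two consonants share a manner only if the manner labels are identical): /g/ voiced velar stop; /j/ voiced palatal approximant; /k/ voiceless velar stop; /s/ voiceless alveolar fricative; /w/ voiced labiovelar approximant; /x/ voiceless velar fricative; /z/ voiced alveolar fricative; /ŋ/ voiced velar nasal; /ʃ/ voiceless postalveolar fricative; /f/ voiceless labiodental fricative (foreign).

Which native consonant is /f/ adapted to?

s

/s/ is closest: same manner (fricative), place distance 2 (labiodental→alveolar), same voicing; total 2. Next closest is /z/ at distance 3.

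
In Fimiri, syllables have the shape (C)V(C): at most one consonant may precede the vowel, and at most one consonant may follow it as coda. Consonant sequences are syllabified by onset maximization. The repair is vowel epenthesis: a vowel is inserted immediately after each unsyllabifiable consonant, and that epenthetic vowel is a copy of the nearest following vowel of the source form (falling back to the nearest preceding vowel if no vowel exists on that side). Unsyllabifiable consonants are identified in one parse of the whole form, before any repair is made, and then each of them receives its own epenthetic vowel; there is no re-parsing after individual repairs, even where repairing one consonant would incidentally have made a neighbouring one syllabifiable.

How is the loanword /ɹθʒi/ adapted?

Under (C)V(C), the unsyllabifiable consonants are /ɹ/, /θ/ (at most one coda consonant is licensed; onsets are limited to one consonant).
Each unlicensed consonant becomes the onset of a new syllable: /ɹ/ → /ɹi/, /θ/ → /θi/.

ɹiθiʒi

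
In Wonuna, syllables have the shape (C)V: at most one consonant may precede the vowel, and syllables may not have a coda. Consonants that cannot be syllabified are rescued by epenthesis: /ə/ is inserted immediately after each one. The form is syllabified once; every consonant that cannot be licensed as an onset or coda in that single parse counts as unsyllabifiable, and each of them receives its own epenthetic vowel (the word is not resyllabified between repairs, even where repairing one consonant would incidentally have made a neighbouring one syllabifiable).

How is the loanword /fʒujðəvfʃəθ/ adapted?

Syllabifying with onset maximization leaves /f/, /j/, /v/, /f/, /θ/ stranded (no codas are permitted; onsets are limited to one consonant).
Each unlicensed consonant becomes the onset of a new syllable: /f/ → /fə/, /j/ → /jə/, /v/ → /və/, /f/ → /fə/, /θ/ → /θə/.

fəʒujəðəvəfəʃəθə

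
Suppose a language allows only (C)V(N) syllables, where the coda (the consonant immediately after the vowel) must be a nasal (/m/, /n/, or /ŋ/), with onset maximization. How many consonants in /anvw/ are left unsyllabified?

Syllabifying with onset maximization leaves /v/, /w/ stranded (only a nasal (/m/, /n/, or /ŋ/) is licensed in coda position; onsets are limited to one consonant).

2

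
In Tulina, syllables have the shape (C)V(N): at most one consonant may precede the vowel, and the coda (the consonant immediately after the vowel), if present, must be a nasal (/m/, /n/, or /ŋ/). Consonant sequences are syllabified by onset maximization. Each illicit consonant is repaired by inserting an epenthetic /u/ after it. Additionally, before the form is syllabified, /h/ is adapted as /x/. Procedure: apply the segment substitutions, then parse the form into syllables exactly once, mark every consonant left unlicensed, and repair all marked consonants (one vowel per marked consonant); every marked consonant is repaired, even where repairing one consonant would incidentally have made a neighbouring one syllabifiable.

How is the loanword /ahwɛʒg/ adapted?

Substitution: /h/ → /x/, giving /axwɛʒg/.
The consonants /x/, /ʒ/, /g/ cannot be parsed into a legal (C)V(N) syllable (only a nasal (/m/, /n/, or /ŋ/) is licensed in coda position; onsets are limited to one consonant).
Epenthesis after each stranded consonant: /x/ → /xu/, /ʒ/ → /ʒu/, /g/ → /gu/.

axuwɛʒugu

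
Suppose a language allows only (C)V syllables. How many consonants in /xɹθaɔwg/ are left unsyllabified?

4

The consonants /x/, /ɹ/, /w/, /g/ cannot be parsed into a legal (C)V syllable (no codas are permitted; onsets are limited to one consonant).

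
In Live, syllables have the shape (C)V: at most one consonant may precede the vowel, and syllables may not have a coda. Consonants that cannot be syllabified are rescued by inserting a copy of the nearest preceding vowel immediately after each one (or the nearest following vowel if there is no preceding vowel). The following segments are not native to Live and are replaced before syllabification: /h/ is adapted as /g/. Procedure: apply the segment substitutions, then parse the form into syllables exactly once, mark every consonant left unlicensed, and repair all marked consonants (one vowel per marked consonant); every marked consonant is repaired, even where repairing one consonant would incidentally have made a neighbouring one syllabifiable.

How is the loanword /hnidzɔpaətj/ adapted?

ginidizɔpaətəjə

Substitution: /h/ → /g/, giving /gnidzɔpaətj/.
Syllabifying with onset maximization leaves /g/, /d/, /t/, /j/ stranded (no codas are permitted; onsets are limited to one consonant).
Epenthesis after each stranded consonant: /g/ → /gi/, /d/ → /di/, /t/ → /tə/, /j/ → /jə/.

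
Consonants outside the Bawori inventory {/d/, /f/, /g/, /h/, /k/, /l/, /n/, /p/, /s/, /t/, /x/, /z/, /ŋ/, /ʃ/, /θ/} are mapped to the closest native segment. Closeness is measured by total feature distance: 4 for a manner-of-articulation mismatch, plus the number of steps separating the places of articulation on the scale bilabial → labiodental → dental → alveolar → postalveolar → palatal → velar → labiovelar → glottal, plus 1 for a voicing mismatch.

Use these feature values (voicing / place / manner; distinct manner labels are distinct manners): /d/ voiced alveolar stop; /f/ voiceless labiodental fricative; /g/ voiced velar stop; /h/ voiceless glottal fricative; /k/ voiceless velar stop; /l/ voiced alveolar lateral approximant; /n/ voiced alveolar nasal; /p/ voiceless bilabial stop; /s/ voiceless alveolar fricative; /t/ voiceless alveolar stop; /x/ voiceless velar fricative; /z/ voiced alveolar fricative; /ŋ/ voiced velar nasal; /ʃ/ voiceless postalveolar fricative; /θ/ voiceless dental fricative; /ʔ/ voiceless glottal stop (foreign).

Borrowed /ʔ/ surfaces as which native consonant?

/k/ is closest: same manner (stop), place distance 2 (glottal→velar), same voicing; total 2. Next closest is /g/ at distance 3.

k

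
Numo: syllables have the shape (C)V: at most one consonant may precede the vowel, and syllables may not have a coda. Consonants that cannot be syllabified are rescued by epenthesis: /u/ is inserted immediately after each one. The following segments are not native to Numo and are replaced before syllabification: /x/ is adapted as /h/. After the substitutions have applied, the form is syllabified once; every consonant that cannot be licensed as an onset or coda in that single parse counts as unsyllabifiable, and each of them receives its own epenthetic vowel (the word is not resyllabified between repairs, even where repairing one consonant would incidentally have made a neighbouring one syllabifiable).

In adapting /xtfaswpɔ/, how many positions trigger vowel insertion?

After substitution the input is /htfaswpɔ/.
The unsyllabifiable consonants are /h/, /t/, /s/, /w/; each receives one epenthetic vowel.

4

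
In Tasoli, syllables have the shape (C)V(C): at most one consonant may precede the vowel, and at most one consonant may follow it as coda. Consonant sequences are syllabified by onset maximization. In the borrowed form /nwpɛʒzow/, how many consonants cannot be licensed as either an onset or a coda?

2

The consonants /n/, /w/ cannot be parsed into a legal (C)V(C) syllable (at most one coda consonant is licensed; onsets are limited to one consonant).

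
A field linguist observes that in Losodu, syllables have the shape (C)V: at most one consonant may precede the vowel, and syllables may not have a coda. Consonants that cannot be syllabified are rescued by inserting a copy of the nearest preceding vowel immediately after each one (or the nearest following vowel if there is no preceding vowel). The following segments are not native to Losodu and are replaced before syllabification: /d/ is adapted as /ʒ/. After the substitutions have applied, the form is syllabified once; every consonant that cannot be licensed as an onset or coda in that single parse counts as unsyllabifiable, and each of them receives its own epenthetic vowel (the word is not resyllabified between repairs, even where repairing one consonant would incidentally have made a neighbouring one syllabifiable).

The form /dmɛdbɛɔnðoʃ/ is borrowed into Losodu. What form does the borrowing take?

Substitution: /d/ → /ʒ/, giving /ʒmɛʒbɛɔnðoʃ/.
The consonants /ʒ/, /ʒ/, /n/, /ʃ/ cannot be parsed into a legal (C)V syllable (no codas are permitted; onsets are limited to one consonant).
Each unlicensed consonant becomes the onset of a new syllable: /ʒ/ → /ʒɛ/, /ʒ/ → /ʒɛ/, /n/ → /nɔ/, /ʃ/ → /ʃo/.

ʒɛmɛʒɛbɛɔnɔðoʃo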